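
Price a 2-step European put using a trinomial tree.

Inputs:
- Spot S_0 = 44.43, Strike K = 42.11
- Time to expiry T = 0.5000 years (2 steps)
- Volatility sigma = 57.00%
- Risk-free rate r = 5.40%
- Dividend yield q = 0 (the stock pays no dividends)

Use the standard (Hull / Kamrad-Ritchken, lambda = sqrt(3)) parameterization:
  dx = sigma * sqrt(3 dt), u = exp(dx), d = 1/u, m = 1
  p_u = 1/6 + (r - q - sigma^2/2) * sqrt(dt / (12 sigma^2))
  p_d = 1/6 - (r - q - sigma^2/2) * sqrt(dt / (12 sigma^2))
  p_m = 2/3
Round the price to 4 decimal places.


dt = T/N = 0.250000; dx = sigma*sqrt(3*dt) = 0.493634
u = exp(dx) = 1.638260; d = 1/u = 0.610404
p_u = 0.139205, p_m = 0.666667, p_d = 0.194129
Discount per step: exp(-r*dt) = 0.986591
Stock lattice S(k, j) with j the centered position index:
  k=0: S(0,+0) = 44.4300
  k=1: S(1,-1) = 27.1202; S(1,+0) = 44.4300; S(1,+1) = 72.7879
  k=2: S(2,-2) = 16.5543; S(2,-1) = 27.1202; S(2,+0) = 44.4300; S(2,+1) = 72.7879; S(2,+2) = 119.2454
Terminal payoffs V(N, j) = max(K - S_T, 0):
  V(2,-2) = 25.555699; V(2,-1) = 14.989757; V(2,+0) = 0.000000; V(2,+1) = 0.000000; V(2,+2) = 0.000000
Backward induction: V(k, j) = exp(-r*dt) * [p_u * V(k+1, j+1) + p_m * V(k+1, j) + p_d * V(k+1, j-1)]
  V(1,-1) = exp(-r*dt) * [p_u*0.000000 + p_m*14.989757 + p_d*25.555699] = 14.753742
  V(1,+0) = exp(-r*dt) * [p_u*0.000000 + p_m*0.000000 + p_d*14.989757] = 2.870923
  V(1,+1) = exp(-r*dt) * [p_u*0.000000 + p_m*0.000000 + p_d*0.000000] = 0.000000
  V(0,+0) = exp(-r*dt) * [p_u*0.000000 + p_m*2.870923 + p_d*14.753742] = 4.714004

Answer: Price = V(0,0) = 4.7140


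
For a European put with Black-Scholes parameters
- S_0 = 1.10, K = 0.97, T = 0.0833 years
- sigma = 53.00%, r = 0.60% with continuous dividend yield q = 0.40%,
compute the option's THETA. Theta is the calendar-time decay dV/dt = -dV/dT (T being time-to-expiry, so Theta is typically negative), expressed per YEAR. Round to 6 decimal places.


Answer: Theta = -0.268195

Derivation:
d1 = 0.8997710323; d2 = 0.7468038136
phi(d1) = 0.2661400810; exp(-qT) = 0.9996668555; exp(-rT) = 0.9995003249
Theta = -S*exp(-qT)*phi(d1)*sigma/(2*sqrt(T)) + r*K*exp(-rT)*N(-d2) - q*S*exp(-qT)*N(-d1)
N(-d1) = 0.1841210565; N(-d2) = 0.2275909966; sqrt(T) = 0.2886173938
Term 1 = -1.1000 * 0.9996668555 * 0.2661400810 * 0.5300 / (2 * 0.2886173938) = -0.2687086433
Term 2 = 0.0060 * 0.9700 * 0.9995003249 * 0.2275909966 = 0.0013239177
Term 3 = -0.0040 * 1.1000 * 0.9996668555 * 0.1841210565 = -0.0008098628
Theta = -0.2687086433 + (0.0013239177) + (-0.0008098628) = -0.268195


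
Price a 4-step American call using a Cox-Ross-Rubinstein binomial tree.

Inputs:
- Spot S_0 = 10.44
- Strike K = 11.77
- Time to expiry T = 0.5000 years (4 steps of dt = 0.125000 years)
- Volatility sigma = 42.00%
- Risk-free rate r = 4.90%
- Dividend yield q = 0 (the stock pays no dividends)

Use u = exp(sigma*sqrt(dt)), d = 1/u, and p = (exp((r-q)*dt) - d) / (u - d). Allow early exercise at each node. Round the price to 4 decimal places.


Answer: Price = V(0,0) = 0.9005

Derivation:
dt = T/N = 0.125000
u = exp(sigma*sqrt(dt)) = 1.160084; d = 1/u = 0.862007
p = (exp((r-q)*dt) - d) / (u - d) = 0.483556
Discount per step: exp(-r*dt) = 0.993894
Stock lattice S(k, i) with i counting down-moves:
  k=0: S(0,0) = 10.4400
  k=1: S(1,0) = 12.1113; S(1,1) = 8.9993
  k=2: S(2,0) = 14.0501; S(2,1) = 10.4400; S(2,2) = 7.7575
  k=3: S(3,0) = 16.2993; S(3,1) = 12.1113; S(3,2) = 8.9993; S(3,3) = 6.6870
  k=4: S(4,0) = 18.9086; S(4,1) = 14.0501; S(4,2) = 10.4400; S(4,3) = 7.7575; S(4,4) = 5.7642
Terminal payoffs V(N, i) = max(S_T - K, 0):
  V(4,0) = 7.138551; V(4,1) = 2.280099; V(4,2) = 0.000000; V(4,3) = 0.000000; V(4,4) = 0.000000
Backward induction: V(k, i) = exp(-r*dt) * [p * V(k+1, i) + (1-p) * V(k+1, i+1)]; then take max(V_cont, immediate exercise) for American.
  V(3,0) = exp(-r*dt) * [p*7.138551 + (1-p)*2.280099] = 4.601166; exercise = 4.529295; V(3,0) = max -> 4.601166
  V(3,1) = exp(-r*dt) * [p*2.280099 + (1-p)*0.000000] = 1.095824; exercise = 0.341277; V(3,1) = max -> 1.095824
  V(3,2) = exp(-r*dt) * [p*0.000000 + (1-p)*0.000000] = 0.000000; exercise = 0.000000; V(3,2) = max -> 0.000000
  V(3,3) = exp(-r*dt) * [p*0.000000 + (1-p)*0.000000] = 0.000000; exercise = 0.000000; V(3,3) = max -> 0.000000
  V(2,0) = exp(-r*dt) * [p*4.601166 + (1-p)*1.095824] = 2.773813; exercise = 2.280099; V(2,0) = max -> 2.773813
  V(2,1) = exp(-r*dt) * [p*1.095824 + (1-p)*0.000000] = 0.526657; exercise = 0.000000; V(2,1) = max -> 0.526657
  V(2,2) = exp(-r*dt) * [p*0.000000 + (1-p)*0.000000] = 0.000000; exercise = 0.000000; V(2,2) = max -> 0.000000
  V(1,0) = exp(-r*dt) * [p*2.773813 + (1-p)*0.526657] = 1.603432; exercise = 0.341277; V(1,0) = max -> 1.603432
  V(1,1) = exp(-r*dt) * [p*0.526657 + (1-p)*0.000000] = 0.253113; exercise = 0.000000; V(1,1) = max -> 0.253113
  V(0,0) = exp(-r*dt) * [p*1.603432 + (1-p)*0.253113] = 0.900536; exercise = 0.000000; V(0,0) = max -> 0.900536


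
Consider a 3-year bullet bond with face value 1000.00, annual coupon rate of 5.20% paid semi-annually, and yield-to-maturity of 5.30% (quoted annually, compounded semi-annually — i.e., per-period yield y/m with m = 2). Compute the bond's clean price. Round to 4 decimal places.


Answer: Price = 997.2597

Derivation:
Coupon per period c = face * coupon_rate / m = 26.000000
Periods per year m = 2; per-period yield y/m = 0.026500
Number of cashflows N = 6
Cashflows (t years, CF_t, discount factor 1/(1+y/m)^(m*t), PV):
  t = 0.5000: CF_t = 26.000000, DF = 0.974184, PV = 25.328787
  t = 1.0000: CF_t = 26.000000, DF = 0.949035, PV = 24.674902
  t = 1.5000: CF_t = 26.000000, DF = 0.924535, PV = 24.037898
  t = 2.0000: CF_t = 26.000000, DF = 0.900667, PV = 23.417338
  t = 2.5000: CF_t = 26.000000, DF = 0.877415, PV = 22.812799
  t = 3.0000: CF_t = 1026.000000, DF = 0.854764, PV = 876.987975
Price P = sum_t PV_t = 997.259700


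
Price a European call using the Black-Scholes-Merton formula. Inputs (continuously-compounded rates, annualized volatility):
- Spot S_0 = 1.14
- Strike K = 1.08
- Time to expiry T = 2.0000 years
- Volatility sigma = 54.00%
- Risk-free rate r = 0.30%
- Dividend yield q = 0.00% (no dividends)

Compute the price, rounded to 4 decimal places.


d1 = (ln(S/K) + (r - q + 0.5*sigma^2) * T) / (sigma * sqrt(T)) = 0.46049311
d2 = d1 - sigma * sqrt(T) = -0.30318222
exp(-rT) = 0.99401796; exp(-qT) = 1.00000000
C = S_0 * exp(-qT) * N(d1) - K * exp(-rT) * N(d2)
N(d1) = 0.67741884; N(d2) = 0.38087550
C = 1.1400 * 1.00000000 * 0.67741884 - 1.0800 * 0.99401796 * 0.38087550 = 0.3634

Answer: Price = 0.3634


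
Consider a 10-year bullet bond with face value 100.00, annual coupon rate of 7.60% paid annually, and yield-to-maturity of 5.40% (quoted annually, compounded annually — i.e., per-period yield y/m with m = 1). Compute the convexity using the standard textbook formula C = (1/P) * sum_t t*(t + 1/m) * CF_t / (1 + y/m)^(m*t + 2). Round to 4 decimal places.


Coupon per period c = face * coupon_rate / m = 7.600000
Periods per year m = 1; per-period yield y/m = 0.054000
Number of cashflows N = 10
Cashflows (t years, CF_t, discount factor 1/(1+y/m)^(m*t), PV):
  t = 1.0000: CF_t = 7.600000, DF = 0.948767, PV = 7.210626
  t = 2.0000: CF_t = 7.600000, DF = 0.900158, PV = 6.841201
  t = 3.0000: CF_t = 7.600000, DF = 0.854040, PV = 6.490703
  t = 4.0000: CF_t = 7.600000, DF = 0.810285, PV = 6.158163
  t = 5.0000: CF_t = 7.600000, DF = 0.768771, PV = 5.842659
  t = 6.0000: CF_t = 7.600000, DF = 0.729384, PV = 5.543320
  t = 7.0000: CF_t = 7.600000, DF = 0.692015, PV = 5.259317
  t = 8.0000: CF_t = 7.600000, DF = 0.656561, PV = 4.989864
  t = 9.0000: CF_t = 7.600000, DF = 0.622923, PV = 4.734216
  t = 10.0000: CF_t = 107.600000, DF = 0.591009, PV = 63.592539
Price P = sum_t PV_t = 116.662608
Convexity numerator sum_t t*(t + 1/m) * CF_t / (1+y/m)^(m*t + 2):
  t = 1.0000: term = 12.981407
  t = 2.0000: term = 36.948975
  t = 3.0000: term = 70.111908
  t = 4.0000: term = 110.866394
  t = 5.0000: term = 157.779498
  t = 6.0000: term = 209.574286
  t = 7.0000: term = 265.116112
  t = 8.0000: term = 323.399973
  t = 9.0000: term = 383.538868
  t = 10.0000: term = 6296.767038
Convexity = (1/P) * sum = 7867.084459 / 116.662608 = 67.434499

Answer: Convexity = 67.4345


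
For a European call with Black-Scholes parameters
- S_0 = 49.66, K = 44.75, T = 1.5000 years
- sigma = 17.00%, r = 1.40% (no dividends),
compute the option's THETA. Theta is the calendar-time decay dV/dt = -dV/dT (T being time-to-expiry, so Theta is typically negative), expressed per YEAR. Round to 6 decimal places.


Answer: Theta = -1.495926

Derivation:
d1 = 0.7049887733; d2 = 0.4967821451
phi(d1) = 0.3111615282; exp(-qT) = 1.0000000000; exp(-rT) = 0.9792189646
Theta = -S*exp(-qT)*phi(d1)*sigma/(2*sqrt(T)) - r*K*exp(-rT)*N(d2) + q*S*exp(-qT)*N(d1)
N(d1) = 0.7595913886; N(d2) = 0.6903286562; sqrt(T) = 1.2247448714
Term 1 = -49.6600 * 1.0000000000 * 0.3111615282 * 0.1700 / (2 * 1.2247448714) = -1.0724224754
Term 2 = -0.0140 * 44.7500 * 0.9792189646 * 0.6903286562 = -0.4235032943
Term 3 = 0 (no dividend yield, q = 0)
Theta = -1.0724224754 + (-0.4235032943) + (0.0000000000) = -1.495926


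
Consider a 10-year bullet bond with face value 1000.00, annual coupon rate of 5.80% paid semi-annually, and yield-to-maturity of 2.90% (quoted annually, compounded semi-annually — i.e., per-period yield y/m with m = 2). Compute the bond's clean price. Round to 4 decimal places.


Answer: Price = 1250.1766

Derivation:
Coupon per period c = face * coupon_rate / m = 29.000000
Periods per year m = 2; per-period yield y/m = 0.014500
Number of cashflows N = 20
Cashflows (t years, CF_t, discount factor 1/(1+y/m)^(m*t), PV):
  t = 0.5000: CF_t = 29.000000, DF = 0.985707, PV = 28.585510
  t = 1.0000: CF_t = 29.000000, DF = 0.971619, PV = 28.176944
  t = 1.5000: CF_t = 29.000000, DF = 0.957732, PV = 27.774218
  t = 2.0000: CF_t = 29.000000, DF = 0.944043, PV = 27.377248
  t = 2.5000: CF_t = 29.000000, DF = 0.930550, PV = 26.985952
  t = 3.0000: CF_t = 29.000000, DF = 0.917250, PV = 26.600248
  t = 3.5000: CF_t = 29.000000, DF = 0.904140, PV = 26.220057
  t = 4.0000: CF_t = 29.000000, DF = 0.891217, PV = 25.845301
  t = 4.5000: CF_t = 29.000000, DF = 0.878479, PV = 25.475900
  t = 5.0000: CF_t = 29.000000, DF = 0.865923, PV = 25.111779
  t = 5.5000: CF_t = 29.000000, DF = 0.853547, PV = 24.752863
  t = 6.0000: CF_t = 29.000000, DF = 0.841347, PV = 24.399076
  t = 6.5000: CF_t = 29.000000, DF = 0.829322, PV = 24.050346
  t = 7.0000: CF_t = 29.000000, DF = 0.817469, PV = 23.706600
  t = 7.5000: CF_t = 29.000000, DF = 0.805785, PV = 23.367768
  t = 8.0000: CF_t = 29.000000, DF = 0.794268, PV = 23.033778
  t = 8.5000: CF_t = 29.000000, DF = 0.782916, PV = 22.704562
  t = 9.0000: CF_t = 29.000000, DF = 0.771726, PV = 22.380051
  t = 9.5000: CF_t = 29.000000, DF = 0.760696, PV = 22.060178
  t = 10.0000: CF_t = 1029.000000, DF = 0.749823, PV = 771.568249
Price P = sum_t PV_t = 1250.176629


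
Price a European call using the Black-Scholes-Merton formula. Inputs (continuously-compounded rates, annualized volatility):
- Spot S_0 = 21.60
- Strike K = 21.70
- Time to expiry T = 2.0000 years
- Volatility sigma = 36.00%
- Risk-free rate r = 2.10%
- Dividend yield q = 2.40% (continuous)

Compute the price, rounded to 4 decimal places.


d1 = (ln(S/K) + (r - q + 0.5*sigma^2) * T) / (sigma * sqrt(T)) = 0.23370086
d2 = d1 - sigma * sqrt(T) = -0.27541602
exp(-rT) = 0.95886978; exp(-qT) = 0.95313379
C = S_0 * exp(-qT) * N(d1) - K * exp(-rT) * N(d2)
N(d1) = 0.59239139; N(d2) = 0.39149832
C = 21.6000 * 0.95313379 * 0.59239139 - 21.7000 * 0.95886978 * 0.39149832 = 4.0499

Answer: Price = 4.0499


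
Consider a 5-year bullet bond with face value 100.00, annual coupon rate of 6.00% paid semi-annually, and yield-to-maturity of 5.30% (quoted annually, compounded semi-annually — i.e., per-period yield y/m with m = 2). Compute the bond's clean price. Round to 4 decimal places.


Answer: Price = 103.0396

Derivation:
Coupon per period c = face * coupon_rate / m = 3.000000
Periods per year m = 2; per-period yield y/m = 0.026500
Number of cashflows N = 10
Cashflows (t years, CF_t, discount factor 1/(1+y/m)^(m*t), PV):
  t = 0.5000: CF_t = 3.000000, DF = 0.974184, PV = 2.922552
  t = 1.0000: CF_t = 3.000000, DF = 0.949035, PV = 2.847104
  t = 1.5000: CF_t = 3.000000, DF = 0.924535, PV = 2.773604
  t = 2.0000: CF_t = 3.000000, DF = 0.900667, PV = 2.702001
  t = 2.5000: CF_t = 3.000000, DF = 0.877415, PV = 2.632246
  t = 3.0000: CF_t = 3.000000, DF = 0.854764, PV = 2.564292
  t = 3.5000: CF_t = 3.000000, DF = 0.832698, PV = 2.498093
  t = 4.0000: CF_t = 3.000000, DF = 0.811201, PV = 2.433602
  t = 4.5000: CF_t = 3.000000, DF = 0.790259, PV = 2.370777
  t = 5.0000: CF_t = 103.000000, DF = 0.769858, PV = 79.295344
Price P = sum_t PV_t = 103.039615


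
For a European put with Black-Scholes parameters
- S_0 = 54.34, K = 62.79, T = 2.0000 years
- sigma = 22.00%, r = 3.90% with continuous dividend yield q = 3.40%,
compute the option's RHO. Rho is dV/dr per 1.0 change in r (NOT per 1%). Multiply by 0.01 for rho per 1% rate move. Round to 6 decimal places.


Answer: Rho = -83.833530

Derivation:
d1 = -0.2768490862; d2 = -0.5879760699
phi(d1) = 0.3839429744; exp(-qT) = 0.9342604736; exp(-rT) = 0.9249644265
N(-d2) = 0.7217258224
Rho = -K*T*exp(-rT)*N(-d2) = -62.7900 * 2.0000 * 0.9249644265 * 0.7217258224 = -83.833530


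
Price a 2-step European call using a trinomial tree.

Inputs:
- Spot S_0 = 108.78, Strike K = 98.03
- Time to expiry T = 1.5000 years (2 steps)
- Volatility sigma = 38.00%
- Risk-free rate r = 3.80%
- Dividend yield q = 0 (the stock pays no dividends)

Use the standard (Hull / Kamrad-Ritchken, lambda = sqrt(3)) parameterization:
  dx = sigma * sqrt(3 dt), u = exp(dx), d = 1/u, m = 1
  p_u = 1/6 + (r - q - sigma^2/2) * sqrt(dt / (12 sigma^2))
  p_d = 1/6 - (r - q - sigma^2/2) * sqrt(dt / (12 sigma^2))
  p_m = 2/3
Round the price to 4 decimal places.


dt = T/N = 0.750000; dx = sigma*sqrt(3*dt) = 0.570000
u = exp(dx) = 1.768267; d = 1/u = 0.565525
p_u = 0.144167, p_m = 0.666667, p_d = 0.189167
Discount per step: exp(-r*dt) = 0.971902
Stock lattice S(k, j) with j the centered position index:
  k=0: S(0,+0) = 108.7800
  k=1: S(1,-1) = 61.5179; S(1,+0) = 108.7800; S(1,+1) = 192.3521
  k=2: S(2,-2) = 34.7899; S(2,-1) = 61.5179; S(2,+0) = 108.7800; S(2,+1) = 192.3521; S(2,+2) = 340.1299
Terminal payoffs V(N, j) = max(S_T - K, 0):
  V(2,-2) = 0.000000; V(2,-1) = 0.000000; V(2,+0) = 10.750000; V(2,+1) = 94.322090; V(2,+2) = 242.099863
Backward induction: V(k, j) = exp(-r*dt) * [p_u * V(k+1, j+1) + p_m * V(k+1, j) + p_d * V(k+1, j-1)]
  V(1,-1) = exp(-r*dt) * [p_u*10.750000 + p_m*0.000000 + p_d*0.000000] = 1.506246
  V(1,+0) = exp(-r*dt) * [p_u*94.322090 + p_m*10.750000 + p_d*0.000000] = 20.181326
  V(1,+1) = exp(-r*dt) * [p_u*242.099863 + p_m*94.322090 + p_d*10.750000] = 97.013018
  V(0,+0) = exp(-r*dt) * [p_u*97.013018 + p_m*20.181326 + p_d*1.506246] = 26.946178

Answer: Price = V(0,0) = 26.9462


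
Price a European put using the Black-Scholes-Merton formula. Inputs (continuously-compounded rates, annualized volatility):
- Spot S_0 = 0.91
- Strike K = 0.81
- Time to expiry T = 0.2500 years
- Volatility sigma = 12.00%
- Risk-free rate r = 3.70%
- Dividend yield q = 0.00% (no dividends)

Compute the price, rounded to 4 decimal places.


d1 = (ln(S/K) + (r - q + 0.5*sigma^2) * T) / (sigma * sqrt(T)) = 2.12433920
d2 = d1 - sigma * sqrt(T) = 2.06433920
exp(-rT) = 0.99079265; exp(-qT) = 1.00000000
P = K * exp(-rT) * N(-d2) - S_0 * exp(-qT) * N(-d1)
N(-d1) = 0.01682090; N(-d2) = 0.01949278
P = 0.8100 * 0.99079265 * 0.01949278 - 0.9100 * 1.00000000 * 0.01682090 = 0.0003

Answer: Price = 0.0003


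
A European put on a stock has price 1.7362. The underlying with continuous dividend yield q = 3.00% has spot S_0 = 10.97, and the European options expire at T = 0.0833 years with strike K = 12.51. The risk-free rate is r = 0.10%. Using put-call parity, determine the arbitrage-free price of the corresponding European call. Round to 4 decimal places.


Answer: Call price = 0.1699

Derivation:
Put-call parity: C - P = S_0 * exp(-qT) - K * exp(-rT).
S_0 * exp(-qT) = 10.9700 * 0.99750412 = 10.94262020
K * exp(-rT) = 12.5100 * 0.99991670 = 12.50895796
C = P + S*exp(-qT) - K*exp(-rT)
C = 1.7362 + 10.94262020 - 12.50895796 = 0.1699


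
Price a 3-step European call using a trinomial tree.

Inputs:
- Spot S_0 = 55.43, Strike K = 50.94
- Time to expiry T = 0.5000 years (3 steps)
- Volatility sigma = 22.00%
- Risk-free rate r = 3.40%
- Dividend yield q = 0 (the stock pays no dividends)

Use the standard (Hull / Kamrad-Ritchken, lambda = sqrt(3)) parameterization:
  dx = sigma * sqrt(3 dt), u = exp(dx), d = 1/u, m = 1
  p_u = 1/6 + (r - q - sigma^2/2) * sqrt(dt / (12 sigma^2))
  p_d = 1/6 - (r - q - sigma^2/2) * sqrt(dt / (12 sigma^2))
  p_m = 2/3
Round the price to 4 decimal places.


dt = T/N = 0.166667; dx = sigma*sqrt(3*dt) = 0.155563
u = exp(dx) = 1.168316; d = 1/u = 0.855933
p_u = 0.171916, p_m = 0.666667, p_d = 0.161417
Discount per step: exp(-r*dt) = 0.994349
Stock lattice S(k, j) with j the centered position index:
  k=0: S(0,+0) = 55.4300
  k=1: S(1,-1) = 47.4444; S(1,+0) = 55.4300; S(1,+1) = 64.7598
  k=2: S(2,-2) = 40.6092; S(2,-1) = 47.4444; S(2,+0) = 55.4300; S(2,+1) = 64.7598; S(2,+2) = 75.6599
  k=3: S(3,-3) = 34.7587; S(3,-2) = 40.6092; S(3,-1) = 47.4444; S(3,+0) = 55.4300; S(3,+1) = 64.7598; S(3,+2) = 75.6599; S(3,+3) = 88.3946
Terminal payoffs V(N, j) = max(S_T - K, 0):
  V(3,-3) = 0.000000; V(3,-2) = 0.000000; V(3,-1) = 0.000000; V(3,+0) = 4.490000; V(3,+1) = 13.819762; V(3,+2) = 24.719873; V(3,+3) = 37.454649
Backward induction: V(k, j) = exp(-r*dt) * [p_u * V(k+1, j+1) + p_m * V(k+1, j) + p_d * V(k+1, j-1)]
  V(2,-2) = exp(-r*dt) * [p_u*0.000000 + p_m*0.000000 + p_d*0.000000] = 0.000000
  V(2,-1) = exp(-r*dt) * [p_u*4.490000 + p_m*0.000000 + p_d*0.000000] = 0.767543
  V(2,+0) = exp(-r*dt) * [p_u*13.819762 + p_m*4.490000 + p_d*0.000000] = 5.338838
  V(2,+1) = exp(-r*dt) * [p_u*24.719873 + p_m*13.819762 + p_d*4.490000] = 14.107519
  V(2,+2) = exp(-r*dt) * [p_u*37.454649 + p_m*24.719873 + p_d*13.819762] = 25.007616
  V(1,-1) = exp(-r*dt) * [p_u*5.338838 + p_m*0.767543 + p_d*0.000000] = 1.421451
  V(1,+0) = exp(-r*dt) * [p_u*14.107519 + p_m*5.338838 + p_d*0.767543] = 6.073917
  V(1,+1) = exp(-r*dt) * [p_u*25.007616 + p_m*14.107519 + p_d*5.338838] = 14.483703
  V(0,+0) = exp(-r*dt) * [p_u*14.483703 + p_m*6.073917 + p_d*1.421451] = 6.730463

Answer: Price = V(0,0) = 6.7305


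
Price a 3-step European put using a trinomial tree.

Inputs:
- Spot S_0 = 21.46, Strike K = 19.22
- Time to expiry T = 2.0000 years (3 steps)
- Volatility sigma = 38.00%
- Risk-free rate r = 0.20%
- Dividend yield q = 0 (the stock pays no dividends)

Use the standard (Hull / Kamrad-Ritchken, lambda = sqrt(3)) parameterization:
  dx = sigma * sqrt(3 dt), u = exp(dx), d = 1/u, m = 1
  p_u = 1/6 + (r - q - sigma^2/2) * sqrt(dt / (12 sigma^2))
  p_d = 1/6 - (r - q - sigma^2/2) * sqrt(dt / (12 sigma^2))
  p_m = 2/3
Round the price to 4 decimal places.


dt = T/N = 0.666667; dx = sigma*sqrt(3*dt) = 0.537401
u = exp(dx) = 1.711553; d = 1/u = 0.584265
p_u = 0.123124, p_m = 0.666667, p_d = 0.210210
Discount per step: exp(-r*dt) = 0.998668
Stock lattice S(k, j) with j the centered position index:
  k=0: S(0,+0) = 21.4600
  k=1: S(1,-1) = 12.5383; S(1,+0) = 21.4600; S(1,+1) = 36.7299
  k=2: S(2,-2) = 7.3257; S(2,-1) = 12.5383; S(2,+0) = 21.4600; S(2,+1) = 36.7299; S(2,+2) = 62.8652
  k=3: S(3,-3) = 4.2801; S(3,-2) = 7.3257; S(3,-1) = 12.5383; S(3,+0) = 21.4600; S(3,+1) = 36.7299; S(3,+2) = 62.8652; S(3,+3) = 107.5972
Terminal payoffs V(N, j) = max(K - S_T, 0):
  V(3,-3) = 14.939853; V(3,-2) = 11.894302; V(3,-1) = 6.681680; V(3,+0) = 0.000000; V(3,+1) = 0.000000; V(3,+2) = 0.000000; V(3,+3) = 0.000000
Backward induction: V(k, j) = exp(-r*dt) * [p_u * V(k+1, j+1) + p_m * V(k+1, j) + p_d * V(k+1, j-1)]
  V(2,-2) = exp(-r*dt) * [p_u*6.681680 + p_m*11.894302 + p_d*14.939853] = 11.876862
  V(2,-1) = exp(-r*dt) * [p_u*0.000000 + p_m*6.681680 + p_d*11.894302] = 6.945482
  V(2,+0) = exp(-r*dt) * [p_u*0.000000 + p_m*0.000000 + p_d*6.681680] = 1.402681
  V(2,+1) = exp(-r*dt) * [p_u*0.000000 + p_m*0.000000 + p_d*0.000000] = 0.000000
  V(2,+2) = exp(-r*dt) * [p_u*0.000000 + p_m*0.000000 + p_d*0.000000] = 0.000000
  V(1,-1) = exp(-r*dt) * [p_u*1.402681 + p_m*6.945482 + p_d*11.876862] = 7.289928
  V(1,+0) = exp(-r*dt) * [p_u*0.000000 + p_m*1.402681 + p_d*6.945482] = 2.391936
  V(1,+1) = exp(-r*dt) * [p_u*0.000000 + p_m*0.000000 + p_d*1.402681] = 0.294464
  V(0,+0) = exp(-r*dt) * [p_u*0.294464 + p_m*2.391936 + p_d*7.289928] = 3.159077

Answer: Price = V(0,0) = 3.1591


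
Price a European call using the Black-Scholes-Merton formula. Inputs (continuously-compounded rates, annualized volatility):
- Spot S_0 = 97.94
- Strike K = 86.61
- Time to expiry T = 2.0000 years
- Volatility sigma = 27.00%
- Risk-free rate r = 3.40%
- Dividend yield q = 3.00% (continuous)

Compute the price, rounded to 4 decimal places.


d1 = (ln(S/K) + (r - q + 0.5*sigma^2) * T) / (sigma * sqrt(T)) = 0.53383881
d2 = d1 - sigma * sqrt(T) = 0.15200115
exp(-rT) = 0.93426047; exp(-qT) = 0.94176453
C = S_0 * exp(-qT) * N(d1) - K * exp(-rT) * N(d2)
N(d1) = 0.70327347; N(d2) = 0.56040699
C = 97.9400 * 0.94176453 * 0.70327347 - 86.6100 * 0.93426047 * 0.56040699 = 19.5214

Answer: Price = 19.5214


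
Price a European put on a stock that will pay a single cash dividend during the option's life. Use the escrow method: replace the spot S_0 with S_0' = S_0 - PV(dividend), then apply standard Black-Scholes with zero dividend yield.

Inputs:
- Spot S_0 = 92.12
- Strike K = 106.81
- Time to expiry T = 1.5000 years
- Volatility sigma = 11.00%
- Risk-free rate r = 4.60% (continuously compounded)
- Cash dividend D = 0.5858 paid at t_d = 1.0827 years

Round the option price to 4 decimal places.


Answer: Price = 10.1866

Derivation:
PV(D) = D * exp(-r * t_d) = 0.5858 * 0.95141569 = 0.55733931
S_0' = S_0 - PV(D) = 92.1200 - 0.55733931 = 91.56266069
d1 = (ln(S_0'/K) + (r + sigma^2/2)*T) / (sigma*sqrt(T)) = -0.56377605
d2 = d1 - sigma*sqrt(T) = -0.69849799
exp(-rT) = 0.93332668
N(-d1) = 0.71354672; N(-d2) = 0.75756709
P = K * exp(-rT) * N(-d2) - S_0' * N(-d1) = 106.8100 * 0.93332668 * 0.75756709 - 91.56266069 * 0.71354672 = 10.1866


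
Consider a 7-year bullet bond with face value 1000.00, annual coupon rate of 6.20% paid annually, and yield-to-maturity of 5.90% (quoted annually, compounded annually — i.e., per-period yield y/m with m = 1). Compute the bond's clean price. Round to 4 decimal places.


Coupon per period c = face * coupon_rate / m = 62.000000
Periods per year m = 1; per-period yield y/m = 0.059000
Number of cashflows N = 7
Cashflows (t years, CF_t, discount factor 1/(1+y/m)^(m*t), PV):
  t = 1.0000: CF_t = 62.000000, DF = 0.944287, PV = 58.545798
  t = 2.0000: CF_t = 62.000000, DF = 0.891678, PV = 55.284040
  t = 3.0000: CF_t = 62.000000, DF = 0.842000, PV = 52.204003
  t = 4.0000: CF_t = 62.000000, DF = 0.795090, PV = 49.295565
  t = 5.0000: CF_t = 62.000000, DF = 0.750793, PV = 46.549164
  t = 6.0000: CF_t = 62.000000, DF = 0.708964, PV = 43.955774
  t = 7.0000: CF_t = 1062.000000, DF = 0.669466, PV = 710.972489
Price P = sum_t PV_t = 1016.806833

Answer: Price = 1016.8068


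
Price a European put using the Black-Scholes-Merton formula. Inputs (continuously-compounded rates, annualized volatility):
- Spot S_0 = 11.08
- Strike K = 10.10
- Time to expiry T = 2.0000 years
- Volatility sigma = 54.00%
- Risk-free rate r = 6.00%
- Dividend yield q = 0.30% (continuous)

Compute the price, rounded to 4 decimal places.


d1 = (ln(S/K) + (r - q + 0.5*sigma^2) * T) / (sigma * sqrt(T)) = 0.65237967
d2 = d1 - sigma * sqrt(T) = -0.11129565
exp(-rT) = 0.88692044; exp(-qT) = 0.99401796
P = K * exp(-rT) * N(-d2) - S_0 * exp(-qT) * N(-d1)
N(-d1) = 0.25707814; N(-d2) = 0.54430905
P = 10.1000 * 0.88692044 * 0.54430905 - 11.0800 * 0.99401796 * 0.25707814 = 2.0445

Answer: Price = 2.0445


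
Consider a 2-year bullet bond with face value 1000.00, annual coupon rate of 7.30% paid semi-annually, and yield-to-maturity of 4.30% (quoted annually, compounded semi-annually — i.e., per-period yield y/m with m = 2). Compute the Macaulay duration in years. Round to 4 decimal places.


Coupon per period c = face * coupon_rate / m = 36.500000
Periods per year m = 2; per-period yield y/m = 0.021500
Number of cashflows N = 4
Cashflows (t years, CF_t, discount factor 1/(1+y/m)^(m*t), PV):
  t = 0.5000: CF_t = 36.500000, DF = 0.978953, PV = 35.731767
  t = 1.0000: CF_t = 36.500000, DF = 0.958348, PV = 34.979703
  t = 1.5000: CF_t = 36.500000, DF = 0.938177, PV = 34.243469
  t = 2.0000: CF_t = 1036.500000, DF = 0.918431, PV = 951.953692
Price P = sum_t PV_t = 1056.908631
Macaulay numerator sum_t t * PV_t:
  t * PV_t at t = 0.5000: 17.865884
  t * PV_t at t = 1.0000: 34.979703
  t * PV_t at t = 1.5000: 51.365203
  t * PV_t at t = 2.0000: 1903.907384
Macaulay duration D = (sum_t t * PV_t) / P = 2008.118174 / 1056.908631 = 1.899992

Answer: Macaulay duration = 1.9000 years


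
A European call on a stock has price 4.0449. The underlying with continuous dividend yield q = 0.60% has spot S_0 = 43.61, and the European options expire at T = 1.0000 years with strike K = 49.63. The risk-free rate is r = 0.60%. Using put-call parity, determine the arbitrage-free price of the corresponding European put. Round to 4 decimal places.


Put-call parity: C - P = S_0 * exp(-qT) - K * exp(-rT).
S_0 * exp(-qT) = 43.6100 * 0.99401796 = 43.34912341
K * exp(-rT) = 49.6300 * 0.99401796 = 49.33311156
P = C - S*exp(-qT) + K*exp(-rT)
P = 4.0449 - 43.34912341 + 49.33311156 = 10.0289

Answer: Put price = 10.0289


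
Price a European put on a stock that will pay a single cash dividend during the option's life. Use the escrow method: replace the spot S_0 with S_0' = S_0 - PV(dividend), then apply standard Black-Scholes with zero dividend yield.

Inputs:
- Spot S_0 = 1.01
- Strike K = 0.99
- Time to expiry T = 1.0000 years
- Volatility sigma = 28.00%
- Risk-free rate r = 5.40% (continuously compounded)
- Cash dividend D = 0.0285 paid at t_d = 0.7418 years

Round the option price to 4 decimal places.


Answer: Price = 0.0861

Derivation:
PV(D) = D * exp(-r * t_d) = 0.0285 * 0.96073448 = 0.02738093
S_0' = S_0 - PV(D) = 1.0100 - 0.02738093 = 0.98261907
d1 = (ln(S_0'/K) + (r + sigma^2/2)*T) / (sigma*sqrt(T)) = 0.30613065
d2 = d1 - sigma*sqrt(T) = 0.02613065
exp(-rT) = 0.94743211
N(-d1) = 0.37975259; N(-d2) = 0.48957657
P = K * exp(-rT) * N(-d2) - S_0' * N(-d1) = 0.9900 * 0.94743211 * 0.48957657 - 0.98261907 * 0.37975259 = 0.0861


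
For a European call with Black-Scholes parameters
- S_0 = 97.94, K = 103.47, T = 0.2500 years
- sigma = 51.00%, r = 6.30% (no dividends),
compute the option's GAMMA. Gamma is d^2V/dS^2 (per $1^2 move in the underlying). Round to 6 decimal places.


Answer: Gamma = 0.015968

Derivation:
d1 = -0.0261339974; d2 = -0.2811339974
phi(d1) = 0.3988060677; exp(-qT) = 1.0000000000; exp(-rT) = 0.9843733826
Gamma = exp(-qT) * phi(d1) / (S * sigma * sqrt(T)) = 1.0000000000 * 0.3988060677 / (97.9400 * 0.5100 * 0.5000000000) = 0.015968


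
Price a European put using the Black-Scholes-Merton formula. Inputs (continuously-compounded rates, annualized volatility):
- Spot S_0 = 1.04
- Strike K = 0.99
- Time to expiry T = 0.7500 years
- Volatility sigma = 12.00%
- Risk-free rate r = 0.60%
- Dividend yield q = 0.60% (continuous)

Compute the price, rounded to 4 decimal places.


Answer: Price = 0.0216

Derivation:
d1 = (ln(S/K) + (r - q + 0.5*sigma^2) * T) / (sigma * sqrt(T)) = 0.52607241
d2 = d1 - sigma * sqrt(T) = 0.42214937
exp(-rT) = 0.99551011; exp(-qT) = 0.99551011
P = K * exp(-rT) * N(-d2) - S_0 * exp(-qT) * N(-d1)
N(-d1) = 0.29941895; N(-d2) = 0.33645800
P = 0.9900 * 0.99551011 * 0.33645800 - 1.0400 * 0.99551011 * 0.29941895 = 0.0216


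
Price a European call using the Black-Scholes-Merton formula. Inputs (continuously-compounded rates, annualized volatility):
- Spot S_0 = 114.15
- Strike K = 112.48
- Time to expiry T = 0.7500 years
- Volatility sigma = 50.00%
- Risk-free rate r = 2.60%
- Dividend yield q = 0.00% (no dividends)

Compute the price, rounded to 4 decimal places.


Answer: Price = 21.2170

Derivation:
d1 = (ln(S/K) + (r - q + 0.5*sigma^2) * T) / (sigma * sqrt(T)) = 0.29557550
d2 = d1 - sigma * sqrt(T) = -0.13743720
exp(-rT) = 0.98068890; exp(-qT) = 1.00000000
C = S_0 * exp(-qT) * N(d1) - K * exp(-rT) * N(d2)
N(d1) = 0.61622286; N(d2) = 0.44534261
C = 114.1500 * 1.00000000 * 0.61622286 - 112.4800 * 0.98068890 * 0.44534261 = 21.2170


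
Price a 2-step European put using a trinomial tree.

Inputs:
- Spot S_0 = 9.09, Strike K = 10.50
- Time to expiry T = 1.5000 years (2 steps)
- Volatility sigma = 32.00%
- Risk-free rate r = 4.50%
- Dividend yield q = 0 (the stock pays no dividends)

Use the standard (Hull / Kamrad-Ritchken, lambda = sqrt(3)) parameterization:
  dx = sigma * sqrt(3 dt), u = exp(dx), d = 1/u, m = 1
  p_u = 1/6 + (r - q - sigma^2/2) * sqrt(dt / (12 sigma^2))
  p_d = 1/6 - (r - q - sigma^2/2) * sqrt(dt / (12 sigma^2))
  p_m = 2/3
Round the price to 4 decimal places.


Answer: Price = V(0,0) = 1.8940

Derivation:
dt = T/N = 0.750000; dx = sigma*sqrt(3*dt) = 0.480000
u = exp(dx) = 1.616074; d = 1/u = 0.618783
p_u = 0.161823, p_m = 0.666667, p_d = 0.171510
Discount per step: exp(-r*dt) = 0.966813
Stock lattice S(k, j) with j the centered position index:
  k=0: S(0,+0) = 9.0900
  k=1: S(1,-1) = 5.6247; S(1,+0) = 9.0900; S(1,+1) = 14.6901
  k=2: S(2,-2) = 3.4805; S(2,-1) = 5.6247; S(2,+0) = 9.0900; S(2,+1) = 14.6901; S(2,+2) = 23.7403
Terminal payoffs V(N, j) = max(K - S_T, 0):
  V(2,-2) = 7.019504; V(2,-1) = 4.875259; V(2,+0) = 1.410000; V(2,+1) = 0.000000; V(2,+2) = 0.000000
Backward induction: V(k, j) = exp(-r*dt) * [p_u * V(k+1, j+1) + p_m * V(k+1, j) + p_d * V(k+1, j-1)]
  V(1,-1) = exp(-r*dt) * [p_u*1.410000 + p_m*4.875259 + p_d*7.019504] = 4.526872
  V(1,+0) = exp(-r*dt) * [p_u*0.000000 + p_m*1.410000 + p_d*4.875259] = 1.717213
  V(1,+1) = exp(-r*dt) * [p_u*0.000000 + p_m*0.000000 + p_d*1.410000] = 0.233804
  V(0,+0) = exp(-r*dt) * [p_u*0.233804 + p_m*1.717213 + p_d*4.526872] = 1.894034


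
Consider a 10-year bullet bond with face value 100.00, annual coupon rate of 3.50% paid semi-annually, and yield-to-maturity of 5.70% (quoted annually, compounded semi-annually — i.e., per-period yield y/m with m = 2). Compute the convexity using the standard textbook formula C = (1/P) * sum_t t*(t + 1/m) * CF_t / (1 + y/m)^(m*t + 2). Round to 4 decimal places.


Answer: Convexity = 77.8586

Derivation:
Coupon per period c = face * coupon_rate / m = 1.750000
Periods per year m = 2; per-period yield y/m = 0.028500
Number of cashflows N = 20
Cashflows (t years, CF_t, discount factor 1/(1+y/m)^(m*t), PV):
  t = 0.5000: CF_t = 1.750000, DF = 0.972290, PV = 1.701507
  t = 1.0000: CF_t = 1.750000, DF = 0.945347, PV = 1.654358
  t = 1.5000: CF_t = 1.750000, DF = 0.919152, PV = 1.608515
  t = 2.0000: CF_t = 1.750000, DF = 0.893682, PV = 1.563943
  t = 2.5000: CF_t = 1.750000, DF = 0.868917, PV = 1.520606
  t = 3.0000: CF_t = 1.750000, DF = 0.844840, PV = 1.478469
  t = 3.5000: CF_t = 1.750000, DF = 0.821429, PV = 1.437500
  t = 4.0000: CF_t = 1.750000, DF = 0.798667, PV = 1.397667
  t = 4.5000: CF_t = 1.750000, DF = 0.776536, PV = 1.358937
  t = 5.0000: CF_t = 1.750000, DF = 0.755018, PV = 1.321281
  t = 5.5000: CF_t = 1.750000, DF = 0.734096, PV = 1.284668
  t = 6.0000: CF_t = 1.750000, DF = 0.713754, PV = 1.249069
  t = 6.5000: CF_t = 1.750000, DF = 0.693976, PV = 1.214457
  t = 7.0000: CF_t = 1.750000, DF = 0.674745, PV = 1.180804
  t = 7.5000: CF_t = 1.750000, DF = 0.656048, PV = 1.148084
  t = 8.0000: CF_t = 1.750000, DF = 0.637869, PV = 1.116270
  t = 8.5000: CF_t = 1.750000, DF = 0.620193, PV = 1.085338
  t = 9.0000: CF_t = 1.750000, DF = 0.603007, PV = 1.055263
  t = 9.5000: CF_t = 1.750000, DF = 0.586298, PV = 1.026021
  t = 10.0000: CF_t = 101.750000, DF = 0.570051, PV = 58.002738
Price P = sum_t PV_t = 83.405496
Convexity numerator sum_t t*(t + 1/m) * CF_t / (1+y/m)^(m*t + 2):
  t = 0.5000: term = 0.804258
  t = 1.0000: term = 2.345914
  t = 1.5000: term = 4.561817
  t = 2.0000: term = 7.392346
  t = 2.5000: term = 10.781253
  t = 3.0000: term = 14.675502
  t = 3.5000: term = 19.025121
  t = 4.0000: term = 23.783052
  t = 4.5000: term = 28.905022
  t = 5.0000: term = 34.349403
  t = 5.5000: term = 40.077086
  t = 6.0000: term = 46.051365
  t = 6.5000: term = 52.237815
  t = 7.0000: term = 58.604183
  t = 7.5000: term = 65.120281
  t = 8.0000: term = 71.757886
  t = 8.5000: term = 78.490638
  t = 9.0000: term = 85.293953
  t = 9.5000: term = 92.144928
  t = 10.0000: term = 5757.437130
Convexity = (1/P) * sum = 6493.838955 / 83.405496 = 77.858646


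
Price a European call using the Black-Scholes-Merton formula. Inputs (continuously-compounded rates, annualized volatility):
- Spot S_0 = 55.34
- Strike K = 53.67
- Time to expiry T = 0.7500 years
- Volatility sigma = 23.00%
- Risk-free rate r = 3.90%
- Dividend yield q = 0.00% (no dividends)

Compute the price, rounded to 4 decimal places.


Answer: Price = 6.0618

Derivation:
d1 = (ln(S/K) + (r - q + 0.5*sigma^2) * T) / (sigma * sqrt(T)) = 0.40027588
d2 = d1 - sigma * sqrt(T) = 0.20109004
exp(-rT) = 0.97117364; exp(-qT) = 1.00000000
C = S_0 * exp(-qT) * N(d1) - K * exp(-rT) * N(d2)
N(d1) = 0.65552333; N(d2) = 0.57968591
C = 55.3400 * 1.00000000 * 0.65552333 - 53.6700 * 0.97117364 * 0.57968591 = 6.0618


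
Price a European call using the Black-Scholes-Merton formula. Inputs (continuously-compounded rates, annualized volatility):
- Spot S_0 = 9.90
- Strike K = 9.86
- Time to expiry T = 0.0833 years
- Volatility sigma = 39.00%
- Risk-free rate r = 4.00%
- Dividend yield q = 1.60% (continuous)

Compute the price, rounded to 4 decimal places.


Answer: Price = 0.4728

Derivation:
d1 = (ln(S/K) + (r - q + 0.5*sigma^2) * T) / (sigma * sqrt(T)) = 0.11000948
d2 = d1 - sigma * sqrt(T) = -0.00255130
exp(-rT) = 0.99667354; exp(-qT) = 0.99866809
C = S_0 * exp(-qT) * N(d1) - K * exp(-rT) * N(d2)
N(d1) = 0.54379907; N(d2) = 0.49898218
C = 9.9000 * 0.99866809 * 0.54379907 - 9.8600 * 0.99667354 * 0.49898218 = 0.4728


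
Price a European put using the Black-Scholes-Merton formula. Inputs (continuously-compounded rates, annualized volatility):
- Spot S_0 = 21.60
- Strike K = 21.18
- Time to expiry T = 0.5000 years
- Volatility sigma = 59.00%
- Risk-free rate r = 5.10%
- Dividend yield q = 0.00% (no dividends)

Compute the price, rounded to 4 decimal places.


Answer: Price = 3.0338

Derivation:
d1 = (ln(S/K) + (r - q + 0.5*sigma^2) * T) / (sigma * sqrt(T)) = 0.31678617
d2 = d1 - sigma * sqrt(T) = -0.10040683
exp(-rT) = 0.97482238; exp(-qT) = 1.00000000
P = K * exp(-rT) * N(-d2) - S_0 * exp(-qT) * N(-d1)
N(-d1) = 0.37570293; N(-d2) = 0.53998933
P = 21.1800 * 0.97482238 * 0.53998933 - 21.6000 * 1.00000000 * 0.37570293 = 3.0338


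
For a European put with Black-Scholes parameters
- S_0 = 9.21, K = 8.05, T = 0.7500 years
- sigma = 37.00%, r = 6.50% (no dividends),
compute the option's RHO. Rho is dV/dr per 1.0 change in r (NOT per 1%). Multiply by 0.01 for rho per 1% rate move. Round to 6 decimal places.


Answer: Rho = -1.955967

Derivation:
d1 = 0.7324710506; d2 = 0.4120416512
phi(d1) = 0.3050756644; exp(-qT) = 1.0000000000; exp(-rT) = 0.9524192047
N(-d2) = 0.3401544474
Rho = -K*T*exp(-rT)*N(-d2) = -8.0500 * 0.7500 * 0.9524192047 * 0.3401544474 = -1.955967


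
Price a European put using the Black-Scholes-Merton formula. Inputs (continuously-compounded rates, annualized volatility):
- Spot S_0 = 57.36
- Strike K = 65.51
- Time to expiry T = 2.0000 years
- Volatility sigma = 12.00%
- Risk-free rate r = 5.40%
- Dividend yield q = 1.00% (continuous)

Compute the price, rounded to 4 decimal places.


d1 = (ln(S/K) + (r - q + 0.5*sigma^2) * T) / (sigma * sqrt(T)) = -0.17946138
d2 = d1 - sigma * sqrt(T) = -0.34916701
exp(-rT) = 0.89762760; exp(-qT) = 0.98019867
P = K * exp(-rT) * N(-d2) - S_0 * exp(-qT) * N(-d1)
N(-d1) = 0.57121228; N(-d2) = 0.63651803
P = 65.5100 * 0.89762760 * 0.63651803 - 57.3600 * 0.98019867 * 0.57121228 = 5.3136

Answer: Price = 5.3136


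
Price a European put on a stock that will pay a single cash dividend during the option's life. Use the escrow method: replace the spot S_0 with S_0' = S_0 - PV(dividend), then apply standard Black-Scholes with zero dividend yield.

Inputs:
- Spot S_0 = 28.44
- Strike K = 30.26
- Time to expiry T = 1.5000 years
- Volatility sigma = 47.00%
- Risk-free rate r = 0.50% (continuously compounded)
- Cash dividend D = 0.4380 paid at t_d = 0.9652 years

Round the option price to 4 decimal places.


PV(D) = D * exp(-r * t_d) = 0.4380 * 0.99518563 = 0.43589130
S_0' = S_0 - PV(D) = 28.4400 - 0.43589130 = 28.00410870
d1 = (ln(S_0'/K) + (r + sigma^2/2)*T) / (sigma*sqrt(T)) = 0.16625179
d2 = d1 - sigma*sqrt(T) = -0.40937830
exp(-rT) = 0.99252805
N(-d1) = 0.43397940; N(-d2) = 0.65886897
P = K * exp(-rT) * N(-d2) - S_0' * N(-d1) = 30.2600 * 0.99252805 * 0.65886897 - 28.00410870 * 0.43397940 = 7.6352

Answer: Price = 7.6352


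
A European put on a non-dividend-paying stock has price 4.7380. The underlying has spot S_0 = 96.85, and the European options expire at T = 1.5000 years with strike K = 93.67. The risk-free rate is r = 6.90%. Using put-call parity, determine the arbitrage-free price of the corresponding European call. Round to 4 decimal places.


Put-call parity: C - P = S_0 * exp(-qT) - K * exp(-rT).
S_0 * exp(-qT) = 96.8500 * 1.00000000 = 96.85000000
K * exp(-rT) = 93.6700 * 0.90167602 = 84.45999305
C = P + S*exp(-qT) - K*exp(-rT)
C = 4.7380 + 96.85000000 - 84.45999305 = 17.1280

Answer: Call price = 17.1280


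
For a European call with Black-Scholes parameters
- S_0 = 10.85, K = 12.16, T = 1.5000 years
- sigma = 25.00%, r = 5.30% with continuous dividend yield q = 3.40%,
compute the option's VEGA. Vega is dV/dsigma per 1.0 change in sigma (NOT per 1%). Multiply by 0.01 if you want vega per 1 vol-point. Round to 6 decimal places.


d1 = -0.1261055995; d2 = -0.4322918173
phi(d1) = 0.3957827441; exp(-qT) = 0.9502786705; exp(-rT) = 0.9235780200
Vega = S * exp(-qT) * phi(d1) * sqrt(T) = 10.8500 * 0.9502786705 * 0.3957827441 * 1.2247448714 = 4.997850

Answer: Vega = 4.997850


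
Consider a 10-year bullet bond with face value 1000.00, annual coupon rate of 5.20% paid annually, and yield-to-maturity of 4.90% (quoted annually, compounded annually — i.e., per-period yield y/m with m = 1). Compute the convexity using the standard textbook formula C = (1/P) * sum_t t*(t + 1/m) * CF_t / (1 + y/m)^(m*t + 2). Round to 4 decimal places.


Coupon per period c = face * coupon_rate / m = 52.000000
Periods per year m = 1; per-period yield y/m = 0.049000
Number of cashflows N = 10
Cashflows (t years, CF_t, discount factor 1/(1+y/m)^(m*t), PV):
  t = 1.0000: CF_t = 52.000000, DF = 0.953289, PV = 49.571020
  t = 2.0000: CF_t = 52.000000, DF = 0.908760, PV = 47.255500
  t = 3.0000: CF_t = 52.000000, DF = 0.866310, PV = 45.048142
  t = 4.0000: CF_t = 52.000000, DF = 0.825844, PV = 42.943891
  t = 5.0000: CF_t = 52.000000, DF = 0.787268, PV = 40.937932
  t = 6.0000: CF_t = 52.000000, DF = 0.750494, PV = 39.025674
  t = 7.0000: CF_t = 52.000000, DF = 0.715437, PV = 37.202740
  t = 8.0000: CF_t = 52.000000, DF = 0.682018, PV = 35.464957
  t = 9.0000: CF_t = 52.000000, DF = 0.650161, PV = 33.808348
  t = 10.0000: CF_t = 1052.000000, DF = 0.619791, PV = 652.019911
Price P = sum_t PV_t = 1023.278115
Convexity numerator sum_t t*(t + 1/m) * CF_t / (1+y/m)^(m*t + 2):
  t = 1.0000: term = 90.096283
  t = 2.0000: term = 257.663345
  t = 3.0000: term = 491.255187
  t = 4.0000: term = 780.513484
  t = 5.0000: term = 1116.082198
  t = 6.0000: term = 1489.528196
  t = 7.0000: term = 1893.267487
  t = 8.0000: term = 2320.496716
  t = 9.0000: term = 2765.129547
  t = 10.0000: term = 65178.230630
Convexity = (1/P) * sum = 76382.263073 / 1023.278115 = 74.644676

Answer: Convexity = 74.6447


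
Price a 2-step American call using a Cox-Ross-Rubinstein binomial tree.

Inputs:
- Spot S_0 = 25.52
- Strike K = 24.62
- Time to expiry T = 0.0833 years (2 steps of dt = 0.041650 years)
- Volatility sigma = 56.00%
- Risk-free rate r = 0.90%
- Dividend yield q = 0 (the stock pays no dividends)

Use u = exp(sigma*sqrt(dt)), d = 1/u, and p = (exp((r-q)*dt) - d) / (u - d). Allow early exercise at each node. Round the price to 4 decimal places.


dt = T/N = 0.041650
u = exp(sigma*sqrt(dt)) = 1.121073; d = 1/u = 0.892002
p = (exp((r-q)*dt) - d) / (u - d) = 0.473096
Discount per step: exp(-r*dt) = 0.999625
Stock lattice S(k, i) with i counting down-moves:
  k=0: S(0,0) = 25.5200
  k=1: S(1,0) = 28.6098; S(1,1) = 22.7639
  k=2: S(2,0) = 32.0737; S(2,1) = 25.5200; S(2,2) = 20.3054
Terminal payoffs V(N, i) = max(S_T - K, 0):
  V(2,0) = 7.453681; V(2,1) = 0.900000; V(2,2) = 0.000000
Backward induction: V(k, i) = exp(-r*dt) * [p * V(k+1, i) + (1-p) * V(k+1, i+1)]; then take max(V_cont, immediate exercise) for American.
  V(1,0) = exp(-r*dt) * [p*7.453681 + (1-p)*0.900000] = 3.999021; exercise = 3.989794; V(1,0) = max -> 3.999021
  V(1,1) = exp(-r*dt) * [p*0.900000 + (1-p)*0.000000] = 0.425627; exercise = 0.000000; V(1,1) = max -> 0.425627
  V(0,0) = exp(-r*dt) * [p*3.999021 + (1-p)*0.425627] = 2.115393; exercise = 0.900000; V(0,0) = max -> 2.115393

Answer: Price = V(0,0) = 2.1154
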